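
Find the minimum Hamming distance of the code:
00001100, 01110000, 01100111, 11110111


Comparing all pairs, minimum distance: 2
Can detect 1 errors, correct 0 errors

2


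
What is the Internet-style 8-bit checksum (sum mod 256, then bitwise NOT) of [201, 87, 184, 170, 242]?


Sum = 884 mod 256 = 116
Complement = 139

139


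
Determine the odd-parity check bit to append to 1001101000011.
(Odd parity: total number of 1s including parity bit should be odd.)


Number of 1s in data: 6
Parity bit: 1

1


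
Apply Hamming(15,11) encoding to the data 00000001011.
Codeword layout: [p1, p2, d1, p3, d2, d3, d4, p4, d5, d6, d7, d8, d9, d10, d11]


Parity bits: p1=1, p2=0, p3=1, p4=1

100100010001011


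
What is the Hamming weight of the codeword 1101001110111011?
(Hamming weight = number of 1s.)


Counting 1s in 1101001110111011

11


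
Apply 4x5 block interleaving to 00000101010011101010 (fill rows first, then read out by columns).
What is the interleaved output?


Matrix:
  00000
  10101
  00111
  01010
Read columns: 01000001011000110110

01000001011000110110


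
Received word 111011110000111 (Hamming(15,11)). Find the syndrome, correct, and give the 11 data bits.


Syndrome = 0: no error detected

Data: 11110000111 (no errors)


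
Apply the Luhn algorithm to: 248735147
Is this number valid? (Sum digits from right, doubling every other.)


Luhn sum = 43
43 mod 10 = 3

Invalid (Luhn sum mod 10 = 3)


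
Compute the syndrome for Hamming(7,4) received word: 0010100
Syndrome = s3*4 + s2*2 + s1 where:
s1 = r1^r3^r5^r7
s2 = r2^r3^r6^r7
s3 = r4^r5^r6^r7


s1=0, s2=1, s3=1

Syndrome = 6 (error at position 6)


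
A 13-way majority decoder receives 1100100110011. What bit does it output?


Ones: 7 out of 13
Threshold: 7

1 (7/13 voted 1)


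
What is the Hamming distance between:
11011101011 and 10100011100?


XOR: 01111110111
Count of 1s: 9

9


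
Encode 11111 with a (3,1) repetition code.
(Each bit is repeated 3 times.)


Each bit -> 3 copies

111111111111111


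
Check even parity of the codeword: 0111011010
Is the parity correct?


Number of 1s: 6

Yes, parity is correct (6 ones)


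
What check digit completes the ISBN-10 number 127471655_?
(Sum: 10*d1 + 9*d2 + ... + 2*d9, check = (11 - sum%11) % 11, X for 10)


Weighted sum: 208
208 mod 11 = 10

Check digit: 1


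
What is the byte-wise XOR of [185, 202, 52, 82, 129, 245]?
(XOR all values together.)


XOR chain: 185 ^ 202 ^ 52 ^ 82 ^ 129 ^ 245 = 97

97


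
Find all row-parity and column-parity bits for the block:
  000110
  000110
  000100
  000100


Row parities: 0011
Column parities: 000000

Row P: 0011, Col P: 000000, Corner: 0


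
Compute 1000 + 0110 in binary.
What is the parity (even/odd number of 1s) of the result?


1000 = 8
0110 = 6
Sum = 14 = 1110
1s count = 3

odd parity (3 ones in 1110)


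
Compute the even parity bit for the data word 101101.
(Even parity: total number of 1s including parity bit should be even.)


Number of 1s in data: 4
Parity bit: 0

0


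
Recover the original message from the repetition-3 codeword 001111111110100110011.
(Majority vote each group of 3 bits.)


Groups: 001, 111, 111, 110, 100, 110, 011
Majority votes: 0111011

0111011


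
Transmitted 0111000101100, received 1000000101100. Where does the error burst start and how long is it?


XOR: 1111000000000

Burst at position 0, length 4


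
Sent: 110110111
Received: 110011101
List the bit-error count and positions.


XOR: 000101010

3 error(s) at position(s): 3, 5, 7


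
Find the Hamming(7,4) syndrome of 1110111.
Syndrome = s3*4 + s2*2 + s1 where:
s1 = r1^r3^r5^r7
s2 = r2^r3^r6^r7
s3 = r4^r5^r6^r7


s1=0, s2=0, s3=1

Syndrome = 4 (error at position 4)


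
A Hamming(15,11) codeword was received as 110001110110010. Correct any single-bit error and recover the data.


Syndrome = 5: error at position 5

Data: 01110110010 (corrected bit 5)


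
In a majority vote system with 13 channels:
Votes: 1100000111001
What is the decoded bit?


Ones: 6 out of 13
Threshold: 7

0 (6/13 voted 1)


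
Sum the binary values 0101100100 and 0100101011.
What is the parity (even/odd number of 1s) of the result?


0101100100 = 356
0100101011 = 299
Sum = 655 = 1010001111
1s count = 6

even parity (6 ones in 1010001111)


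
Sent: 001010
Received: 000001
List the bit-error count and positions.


XOR: 001011

3 error(s) at position(s): 2, 4, 5


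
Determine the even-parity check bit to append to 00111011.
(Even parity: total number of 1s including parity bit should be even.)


Number of 1s in data: 5
Parity bit: 1

1


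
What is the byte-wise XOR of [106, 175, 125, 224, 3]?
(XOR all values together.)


XOR chain: 106 ^ 175 ^ 125 ^ 224 ^ 3 = 91

91


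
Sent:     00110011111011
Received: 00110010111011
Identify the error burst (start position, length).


XOR: 00000001000000

Burst at position 7, length 1


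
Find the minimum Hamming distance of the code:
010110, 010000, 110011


Comparing all pairs, minimum distance: 2
Can detect 1 errors, correct 0 errors

2


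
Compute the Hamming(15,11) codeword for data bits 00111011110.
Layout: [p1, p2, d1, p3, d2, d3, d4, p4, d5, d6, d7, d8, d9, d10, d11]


Parity bits: p1=0, p2=0, p3=1, p4=1

000101111011110


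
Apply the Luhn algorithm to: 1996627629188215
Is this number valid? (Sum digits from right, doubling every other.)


Luhn sum = 81
81 mod 10 = 1

Invalid (Luhn sum mod 10 = 1)


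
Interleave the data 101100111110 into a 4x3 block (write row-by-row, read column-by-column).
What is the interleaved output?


Matrix:
  101
  100
  111
  110
Read columns: 111100111010

111100111010


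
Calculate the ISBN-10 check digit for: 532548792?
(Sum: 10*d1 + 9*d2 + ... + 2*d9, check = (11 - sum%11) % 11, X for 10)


Weighted sum: 251
251 mod 11 = 9

Check digit: 2


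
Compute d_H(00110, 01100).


XOR: 01010
Count of 1s: 2

2


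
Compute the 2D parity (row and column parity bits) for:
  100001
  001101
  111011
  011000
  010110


Row parities: 01101
Column parities: 011001

Row P: 01101, Col P: 011001, Corner: 1


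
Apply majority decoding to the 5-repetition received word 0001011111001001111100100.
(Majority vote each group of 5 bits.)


Groups: 00010, 11111, 00100, 11111, 00100
Majority votes: 01010

01010


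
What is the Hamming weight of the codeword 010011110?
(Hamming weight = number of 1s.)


Counting 1s in 010011110

5


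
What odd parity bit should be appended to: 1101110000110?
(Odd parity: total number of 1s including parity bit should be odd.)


Number of 1s in data: 7
Parity bit: 0

0


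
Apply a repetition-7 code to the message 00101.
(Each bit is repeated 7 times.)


Each bit -> 7 copies

00000000000000111111100000001111111


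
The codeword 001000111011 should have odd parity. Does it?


Number of 1s: 6

No, parity error (6 ones)


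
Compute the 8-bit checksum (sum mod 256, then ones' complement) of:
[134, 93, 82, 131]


Sum = 440 mod 256 = 184
Complement = 71

71


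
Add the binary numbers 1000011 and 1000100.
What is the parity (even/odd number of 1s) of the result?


1000011 = 67
1000100 = 68
Sum = 135 = 10000111
1s count = 4

even parity (4 ones in 10000111)


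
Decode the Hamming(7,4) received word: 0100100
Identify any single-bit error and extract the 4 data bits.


Syndrome = 7: error at position 7

Data: 0101 (corrected bit 7)


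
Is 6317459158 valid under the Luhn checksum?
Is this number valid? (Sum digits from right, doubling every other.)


Luhn sum = 47
47 mod 10 = 7

Invalid (Luhn sum mod 10 = 7)


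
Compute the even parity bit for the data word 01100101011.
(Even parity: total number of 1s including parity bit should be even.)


Number of 1s in data: 6
Parity bit: 0

0


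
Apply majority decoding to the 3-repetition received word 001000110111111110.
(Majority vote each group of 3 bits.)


Groups: 001, 000, 110, 111, 111, 110
Majority votes: 001111

001111


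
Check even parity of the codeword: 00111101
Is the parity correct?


Number of 1s: 5

No, parity error (5 ones)


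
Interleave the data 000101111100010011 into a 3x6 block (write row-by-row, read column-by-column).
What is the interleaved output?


Matrix:
  000101
  111100
  010011
Read columns: 010011010110001101

010011010110001101


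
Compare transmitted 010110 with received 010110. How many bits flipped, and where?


XOR: 000000

0 errors (received matches sent)


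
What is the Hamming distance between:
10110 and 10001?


XOR: 00111
Count of 1s: 3

3


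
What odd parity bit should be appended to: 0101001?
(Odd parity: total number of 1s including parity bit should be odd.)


Number of 1s in data: 3
Parity bit: 0

0


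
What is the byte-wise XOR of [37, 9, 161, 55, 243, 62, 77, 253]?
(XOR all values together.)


XOR chain: 37 ^ 9 ^ 161 ^ 55 ^ 243 ^ 62 ^ 77 ^ 253 = 199

199


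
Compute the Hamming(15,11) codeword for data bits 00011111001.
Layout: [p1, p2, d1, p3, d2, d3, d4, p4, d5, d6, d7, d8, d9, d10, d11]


Parity bits: p1=0, p2=0, p3=1, p4=1

000100111111001


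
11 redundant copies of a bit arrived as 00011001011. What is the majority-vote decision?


Ones: 5 out of 11
Threshold: 6

0 (5/11 voted 1)


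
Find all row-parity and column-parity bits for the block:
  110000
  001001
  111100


Row parities: 000
Column parities: 000101

Row P: 000, Col P: 000101, Corner: 0


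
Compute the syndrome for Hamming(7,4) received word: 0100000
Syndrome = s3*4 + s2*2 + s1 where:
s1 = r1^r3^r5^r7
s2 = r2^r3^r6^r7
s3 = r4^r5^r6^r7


s1=0, s2=1, s3=0

Syndrome = 2 (error at position 2)


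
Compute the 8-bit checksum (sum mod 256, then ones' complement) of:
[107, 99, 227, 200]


Sum = 633 mod 256 = 121
Complement = 134

134


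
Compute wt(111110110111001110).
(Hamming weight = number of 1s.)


Counting 1s in 111110110111001110

13


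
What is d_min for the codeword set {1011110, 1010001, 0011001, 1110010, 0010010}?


Comparing all pairs, minimum distance: 2
Can detect 1 errors, correct 0 errors

2


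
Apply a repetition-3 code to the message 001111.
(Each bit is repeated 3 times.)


Each bit -> 3 copies

000000111111111111


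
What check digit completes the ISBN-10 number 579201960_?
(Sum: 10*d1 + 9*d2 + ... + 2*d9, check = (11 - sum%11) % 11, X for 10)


Weighted sum: 258
258 mod 11 = 5

Check digit: 6


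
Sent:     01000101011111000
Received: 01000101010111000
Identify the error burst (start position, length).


XOR: 00000000001000000

Burst at position 10, length 1


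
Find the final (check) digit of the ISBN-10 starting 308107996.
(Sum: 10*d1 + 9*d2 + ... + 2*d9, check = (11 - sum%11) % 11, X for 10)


Weighted sum: 211
211 mod 11 = 2

Check digit: 9


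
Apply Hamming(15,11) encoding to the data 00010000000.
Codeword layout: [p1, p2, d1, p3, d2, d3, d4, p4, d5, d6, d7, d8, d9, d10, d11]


Parity bits: p1=1, p2=1, p3=1, p4=0

110100100000000


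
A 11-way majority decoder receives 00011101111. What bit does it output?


Ones: 7 out of 11
Threshold: 6

1 (7/11 voted 1)


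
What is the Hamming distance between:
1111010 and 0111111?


XOR: 1000101
Count of 1s: 3

3


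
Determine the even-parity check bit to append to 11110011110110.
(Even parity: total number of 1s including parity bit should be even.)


Number of 1s in data: 10
Parity bit: 0

0


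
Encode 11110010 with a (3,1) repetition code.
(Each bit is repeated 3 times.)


Each bit -> 3 copies

111111111111000000111000


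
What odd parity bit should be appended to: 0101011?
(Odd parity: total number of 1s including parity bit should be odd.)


Number of 1s in data: 4
Parity bit: 1

1


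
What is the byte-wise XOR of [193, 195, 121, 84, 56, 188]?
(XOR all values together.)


XOR chain: 193 ^ 195 ^ 121 ^ 84 ^ 56 ^ 188 = 171

171


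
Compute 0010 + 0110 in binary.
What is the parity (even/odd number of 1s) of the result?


0010 = 2
0110 = 6
Sum = 8 = 1000
1s count = 1

odd parity (1 ones in 1000)


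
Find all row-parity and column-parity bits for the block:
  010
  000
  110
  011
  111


Row parities: 10001
Column parities: 000

Row P: 10001, Col P: 000, Corner: 0


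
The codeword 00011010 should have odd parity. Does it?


Number of 1s: 3

Yes, parity is correct (3 ones)


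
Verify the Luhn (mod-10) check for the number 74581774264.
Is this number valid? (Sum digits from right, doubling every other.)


Luhn sum = 57
57 mod 10 = 7

Invalid (Luhn sum mod 10 = 7)


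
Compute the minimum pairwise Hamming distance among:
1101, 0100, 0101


Comparing all pairs, minimum distance: 1
Can detect 0 errors, correct 0 errors

1


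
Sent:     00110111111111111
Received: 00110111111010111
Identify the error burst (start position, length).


XOR: 00000000000101000

Burst at position 11, length 3


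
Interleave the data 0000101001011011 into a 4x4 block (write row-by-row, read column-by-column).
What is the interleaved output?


Matrix:
  0000
  1010
  0101
  1011
Read columns: 0101001001010011

0101001001010011


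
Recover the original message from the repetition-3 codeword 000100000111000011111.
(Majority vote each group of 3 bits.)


Groups: 000, 100, 000, 111, 000, 011, 111
Majority votes: 0001011

0001011


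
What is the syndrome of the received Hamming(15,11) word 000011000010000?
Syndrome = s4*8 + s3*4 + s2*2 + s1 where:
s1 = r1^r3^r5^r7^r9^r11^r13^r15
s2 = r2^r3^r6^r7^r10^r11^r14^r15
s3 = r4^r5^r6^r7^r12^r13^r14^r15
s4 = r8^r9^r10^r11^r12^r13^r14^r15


s1=0, s2=0, s3=0, s4=1

Syndrome = 8 (error at position 8)


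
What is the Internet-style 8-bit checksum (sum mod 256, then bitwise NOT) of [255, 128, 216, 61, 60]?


Sum = 720 mod 256 = 208
Complement = 47

47


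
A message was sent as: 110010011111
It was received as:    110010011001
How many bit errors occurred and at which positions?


XOR: 000000000110

2 error(s) at position(s): 9, 10


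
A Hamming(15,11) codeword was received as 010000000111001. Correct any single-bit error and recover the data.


Syndrome = 0: no error detected

Data: 00000111001 (no errors)


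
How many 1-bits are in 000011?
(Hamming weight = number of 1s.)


Counting 1s in 000011

2


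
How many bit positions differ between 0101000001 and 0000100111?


XOR: 0101100110
Count of 1s: 5

5


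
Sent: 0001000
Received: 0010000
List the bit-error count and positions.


XOR: 0011000

2 error(s) at position(s): 2, 3


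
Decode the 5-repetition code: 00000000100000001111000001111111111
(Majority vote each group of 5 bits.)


Groups: 00000, 00010, 00000, 01111, 00000, 11111, 11111
Majority votes: 0001011

0001011


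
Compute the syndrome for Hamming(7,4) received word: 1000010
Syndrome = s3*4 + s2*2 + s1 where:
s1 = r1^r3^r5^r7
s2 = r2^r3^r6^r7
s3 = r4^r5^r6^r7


s1=1, s2=1, s3=1

Syndrome = 7 (error at position 7)


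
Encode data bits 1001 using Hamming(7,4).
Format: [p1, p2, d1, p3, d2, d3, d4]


Parity bits: p1=0, p2=0, p3=1

0011001


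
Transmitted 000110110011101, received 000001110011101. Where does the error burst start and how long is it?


XOR: 000111000000000

Burst at position 3, length 3


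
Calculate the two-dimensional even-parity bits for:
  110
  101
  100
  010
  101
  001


Row parities: 001101
Column parities: 001

Row P: 001101, Col P: 001, Corner: 1


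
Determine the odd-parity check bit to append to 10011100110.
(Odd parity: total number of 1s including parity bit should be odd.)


Number of 1s in data: 6
Parity bit: 1

1


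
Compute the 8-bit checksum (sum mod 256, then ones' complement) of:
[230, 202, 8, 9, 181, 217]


Sum = 847 mod 256 = 79
Complement = 176

176


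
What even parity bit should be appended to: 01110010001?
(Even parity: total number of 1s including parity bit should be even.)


Number of 1s in data: 5
Parity bit: 1

1


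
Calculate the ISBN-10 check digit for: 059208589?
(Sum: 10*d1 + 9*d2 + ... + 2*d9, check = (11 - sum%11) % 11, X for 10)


Weighted sum: 233
233 mod 11 = 2

Check digit: 9


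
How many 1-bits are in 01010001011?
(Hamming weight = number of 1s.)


Counting 1s in 01010001011

5


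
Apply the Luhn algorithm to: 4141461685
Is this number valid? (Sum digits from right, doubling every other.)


Luhn sum = 52
52 mod 10 = 2

Invalid (Luhn sum mod 10 = 2)


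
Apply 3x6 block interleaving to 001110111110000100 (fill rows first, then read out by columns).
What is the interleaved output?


Matrix:
  001110
  111110
  000100
Read columns: 010010110111110000

010010110111110000


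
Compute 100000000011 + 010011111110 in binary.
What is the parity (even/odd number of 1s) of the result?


100000000011 = 2051
010011111110 = 1278
Sum = 3329 = 110100000001
1s count = 4

even parity (4 ones in 110100000001)


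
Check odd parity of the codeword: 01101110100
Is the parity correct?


Number of 1s: 6

No, parity error (6 ones)


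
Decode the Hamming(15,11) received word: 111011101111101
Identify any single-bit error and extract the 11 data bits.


Syndrome = 2: error at position 2

Data: 11111111101 (corrected bit 2)


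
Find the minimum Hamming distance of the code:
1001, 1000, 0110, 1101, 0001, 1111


Comparing all pairs, minimum distance: 1
Can detect 0 errors, correct 0 errors

1


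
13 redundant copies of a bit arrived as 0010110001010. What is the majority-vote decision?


Ones: 5 out of 13
Threshold: 7

0 (5/13 voted 1)


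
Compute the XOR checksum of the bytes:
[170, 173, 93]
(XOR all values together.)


XOR chain: 170 ^ 173 ^ 93 = 90

90


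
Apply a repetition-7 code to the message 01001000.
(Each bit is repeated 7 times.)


Each bit -> 7 copies

00000001111111000000000000001111111000000000000000000000


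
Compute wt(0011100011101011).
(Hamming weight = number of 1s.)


Counting 1s in 0011100011101011

9


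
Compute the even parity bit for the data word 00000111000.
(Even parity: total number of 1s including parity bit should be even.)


Number of 1s in data: 3
Parity bit: 1

1


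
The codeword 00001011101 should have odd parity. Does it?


Number of 1s: 5

Yes, parity is correct (5 ones)


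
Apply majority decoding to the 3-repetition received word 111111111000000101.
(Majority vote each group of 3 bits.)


Groups: 111, 111, 111, 000, 000, 101
Majority votes: 111001

111001


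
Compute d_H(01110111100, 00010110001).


XOR: 01100001101
Count of 1s: 5

5


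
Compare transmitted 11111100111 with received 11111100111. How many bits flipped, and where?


XOR: 00000000000

0 errors (received matches sent)


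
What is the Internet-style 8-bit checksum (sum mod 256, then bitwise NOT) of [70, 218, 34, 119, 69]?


Sum = 510 mod 256 = 254
Complement = 1

1


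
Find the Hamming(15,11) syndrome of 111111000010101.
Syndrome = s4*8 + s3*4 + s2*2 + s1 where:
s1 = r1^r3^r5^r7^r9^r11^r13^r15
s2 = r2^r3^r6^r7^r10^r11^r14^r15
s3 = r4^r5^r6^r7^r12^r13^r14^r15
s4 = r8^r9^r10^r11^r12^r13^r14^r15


s1=0, s2=1, s3=1, s4=1

Syndrome = 14 (error at position 14)


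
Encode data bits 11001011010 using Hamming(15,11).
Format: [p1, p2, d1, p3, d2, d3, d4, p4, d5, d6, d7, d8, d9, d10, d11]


Parity bits: p1=0, p2=1, p3=1, p4=0

011110001011010


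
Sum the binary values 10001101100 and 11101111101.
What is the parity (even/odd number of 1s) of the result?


10001101100 = 1132
11101111101 = 1917
Sum = 3049 = 101111101001
1s count = 8

even parity (8 ones in 101111101001)


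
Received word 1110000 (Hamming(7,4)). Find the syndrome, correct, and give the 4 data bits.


Syndrome = 0: no error detected

Data: 1000 (no errors)


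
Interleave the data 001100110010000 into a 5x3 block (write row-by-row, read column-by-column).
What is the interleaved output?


Matrix:
  001
  100
  110
  010
  000
Read columns: 011000011010000

011000011010000


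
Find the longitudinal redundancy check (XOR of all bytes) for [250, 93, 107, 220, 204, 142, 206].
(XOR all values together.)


XOR chain: 250 ^ 93 ^ 107 ^ 220 ^ 204 ^ 142 ^ 206 = 156

156


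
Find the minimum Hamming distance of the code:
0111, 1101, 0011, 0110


Comparing all pairs, minimum distance: 1
Can detect 0 errors, correct 0 errors

1


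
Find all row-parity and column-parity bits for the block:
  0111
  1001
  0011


Row parities: 100
Column parities: 1101

Row P: 100, Col P: 1101, Corner: 1


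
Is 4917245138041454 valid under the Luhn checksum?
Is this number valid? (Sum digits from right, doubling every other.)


Luhn sum = 65
65 mod 10 = 5

Invalid (Luhn sum mod 10 = 5)


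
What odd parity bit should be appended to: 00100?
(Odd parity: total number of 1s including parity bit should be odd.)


Number of 1s in data: 1
Parity bit: 0

0


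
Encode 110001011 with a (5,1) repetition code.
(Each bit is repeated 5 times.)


Each bit -> 5 copies

111111111100000000000000011111000001111111111


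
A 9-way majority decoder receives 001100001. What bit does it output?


Ones: 3 out of 9
Threshold: 5

0 (3/9 voted 1)


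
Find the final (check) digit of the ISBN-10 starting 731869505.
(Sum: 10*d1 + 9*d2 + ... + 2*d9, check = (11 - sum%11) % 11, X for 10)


Weighted sum: 272
272 mod 11 = 8

Check digit: 3


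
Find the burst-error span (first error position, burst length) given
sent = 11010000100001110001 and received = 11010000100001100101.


XOR: 00000000000000010100

Burst at position 15, length 3


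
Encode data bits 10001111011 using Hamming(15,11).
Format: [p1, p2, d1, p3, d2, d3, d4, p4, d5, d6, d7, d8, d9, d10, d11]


Parity bits: p1=0, p2=1, p3=1, p4=0

011100001111011


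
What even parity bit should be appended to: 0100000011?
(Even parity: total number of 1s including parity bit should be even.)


Number of 1s in data: 3
Parity bit: 1

1


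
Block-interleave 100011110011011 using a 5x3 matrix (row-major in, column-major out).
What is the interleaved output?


Matrix:
  100
  011
  110
  011
  011
Read columns: 101000111101011

101000111101011


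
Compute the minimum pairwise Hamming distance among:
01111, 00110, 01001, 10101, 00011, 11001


Comparing all pairs, minimum distance: 1
Can detect 0 errors, correct 0 errors

1


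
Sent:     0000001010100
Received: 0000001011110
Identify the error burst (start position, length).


XOR: 0000000001010

Burst at position 9, length 3


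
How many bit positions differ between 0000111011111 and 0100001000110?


XOR: 0100110011001
Count of 1s: 6

6


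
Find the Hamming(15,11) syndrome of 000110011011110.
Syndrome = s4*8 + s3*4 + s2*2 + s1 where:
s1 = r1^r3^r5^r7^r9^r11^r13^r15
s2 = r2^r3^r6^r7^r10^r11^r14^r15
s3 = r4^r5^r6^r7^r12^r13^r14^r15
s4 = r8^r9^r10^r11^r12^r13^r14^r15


s1=0, s2=0, s3=1, s4=0

Syndrome = 4 (error at position 4)


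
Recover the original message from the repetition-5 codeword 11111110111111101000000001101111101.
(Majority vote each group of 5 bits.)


Groups: 11111, 11011, 11111, 01000, 00000, 11011, 11101
Majority votes: 1110011

1110011


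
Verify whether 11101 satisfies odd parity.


Number of 1s: 4

No, parity error (4 ones)


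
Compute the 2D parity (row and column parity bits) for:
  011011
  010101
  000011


Row parities: 010
Column parities: 001101

Row P: 010, Col P: 001101, Corner: 1


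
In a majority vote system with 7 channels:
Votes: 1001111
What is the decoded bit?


Ones: 5 out of 7
Threshold: 4

1 (5/7 voted 1)


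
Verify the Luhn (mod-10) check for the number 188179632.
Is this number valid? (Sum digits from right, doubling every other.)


Luhn sum = 48
48 mod 10 = 8

Invalid (Luhn sum mod 10 = 8)


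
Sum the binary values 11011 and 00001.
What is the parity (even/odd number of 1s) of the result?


11011 = 27
00001 = 1
Sum = 28 = 11100
1s count = 3

odd parity (3 ones in 11100)


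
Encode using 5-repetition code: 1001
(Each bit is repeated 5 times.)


Each bit -> 5 copies

11111000000000011111


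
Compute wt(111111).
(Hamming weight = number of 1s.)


Counting 1s in 111111

6


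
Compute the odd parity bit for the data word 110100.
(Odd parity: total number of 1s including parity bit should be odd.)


Number of 1s in data: 3
Parity bit: 0

0


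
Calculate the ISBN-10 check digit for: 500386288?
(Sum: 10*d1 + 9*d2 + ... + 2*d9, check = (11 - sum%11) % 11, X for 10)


Weighted sum: 197
197 mod 11 = 10

Check digit: 1


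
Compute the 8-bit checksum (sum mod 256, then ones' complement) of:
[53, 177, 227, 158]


Sum = 615 mod 256 = 103
Complement = 152

152


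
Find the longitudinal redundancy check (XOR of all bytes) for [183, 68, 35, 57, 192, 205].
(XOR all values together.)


XOR chain: 183 ^ 68 ^ 35 ^ 57 ^ 192 ^ 205 = 228

228


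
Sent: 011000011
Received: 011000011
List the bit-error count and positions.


XOR: 000000000

0 errors (received matches sent)


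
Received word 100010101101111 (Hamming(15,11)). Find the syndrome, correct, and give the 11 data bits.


Syndrome = 0: no error detected

Data: 01011101111 (no errors)


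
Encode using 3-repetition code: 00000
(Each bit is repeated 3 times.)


Each bit -> 3 copies

000000000000000


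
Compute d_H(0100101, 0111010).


XOR: 0011111
Count of 1s: 5

5


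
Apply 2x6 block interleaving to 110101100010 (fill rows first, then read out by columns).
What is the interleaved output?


Matrix:
  110101
  100010
Read columns: 111000100110

111000100110


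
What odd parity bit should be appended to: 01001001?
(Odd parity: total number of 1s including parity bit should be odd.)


Number of 1s in data: 3
Parity bit: 0

0


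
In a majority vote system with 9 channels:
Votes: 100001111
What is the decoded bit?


Ones: 5 out of 9
Threshold: 5

1 (5/9 voted 1)


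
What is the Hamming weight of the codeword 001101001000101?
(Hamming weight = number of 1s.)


Counting 1s in 001101001000101

6


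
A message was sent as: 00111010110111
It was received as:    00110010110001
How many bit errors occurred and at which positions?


XOR: 00001000000110

3 error(s) at position(s): 4, 11, 12


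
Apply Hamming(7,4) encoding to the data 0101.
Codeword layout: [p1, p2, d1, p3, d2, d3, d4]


Parity bits: p1=0, p2=1, p3=0

0100101


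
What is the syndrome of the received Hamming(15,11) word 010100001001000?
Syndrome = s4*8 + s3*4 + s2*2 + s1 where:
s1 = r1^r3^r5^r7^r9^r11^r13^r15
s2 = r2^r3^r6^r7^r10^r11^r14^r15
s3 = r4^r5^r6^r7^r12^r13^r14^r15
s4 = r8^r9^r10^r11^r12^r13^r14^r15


s1=1, s2=1, s3=0, s4=0

Syndrome = 3 (error at position 3)


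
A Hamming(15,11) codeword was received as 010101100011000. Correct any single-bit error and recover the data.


Syndrome = 0: no error detected

Data: 00110011000 (no errors)


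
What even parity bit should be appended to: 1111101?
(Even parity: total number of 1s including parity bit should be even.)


Number of 1s in data: 6
Parity bit: 0

0


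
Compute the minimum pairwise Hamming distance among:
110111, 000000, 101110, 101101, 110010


Comparing all pairs, minimum distance: 2
Can detect 1 errors, correct 0 errors

2


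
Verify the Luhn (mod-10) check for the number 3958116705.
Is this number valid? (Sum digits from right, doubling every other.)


Luhn sum = 42
42 mod 10 = 2

Invalid (Luhn sum mod 10 = 2)


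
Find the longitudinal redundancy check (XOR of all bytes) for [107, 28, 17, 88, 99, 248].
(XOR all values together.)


XOR chain: 107 ^ 28 ^ 17 ^ 88 ^ 99 ^ 248 = 165

165


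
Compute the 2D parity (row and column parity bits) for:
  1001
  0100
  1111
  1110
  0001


Row parities: 01011
Column parities: 1101

Row P: 01011, Col P: 1101, Corner: 1


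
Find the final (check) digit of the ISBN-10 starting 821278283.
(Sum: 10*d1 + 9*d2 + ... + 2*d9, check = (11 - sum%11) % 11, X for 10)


Weighted sum: 240
240 mod 11 = 9

Check digit: 2


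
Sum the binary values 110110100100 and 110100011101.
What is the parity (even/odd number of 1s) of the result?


110110100100 = 3492
110100011101 = 3357
Sum = 6849 = 1101011000001
1s count = 6

even parity (6 ones in 1101011000001)


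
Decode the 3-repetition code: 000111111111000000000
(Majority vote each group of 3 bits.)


Groups: 000, 111, 111, 111, 000, 000, 000
Majority votes: 0111000

0111000


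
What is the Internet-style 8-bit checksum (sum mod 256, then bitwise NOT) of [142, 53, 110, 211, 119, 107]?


Sum = 742 mod 256 = 230
Complement = 25

25


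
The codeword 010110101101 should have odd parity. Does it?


Number of 1s: 7

Yes, parity is correct (7 ones)


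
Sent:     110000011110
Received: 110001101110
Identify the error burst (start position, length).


XOR: 000001110000

Burst at position 5, length 3


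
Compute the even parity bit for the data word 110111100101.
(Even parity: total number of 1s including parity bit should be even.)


Number of 1s in data: 8
Parity bit: 0

0


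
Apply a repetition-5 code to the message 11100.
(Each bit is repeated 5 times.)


Each bit -> 5 copies

1111111111111110000000000


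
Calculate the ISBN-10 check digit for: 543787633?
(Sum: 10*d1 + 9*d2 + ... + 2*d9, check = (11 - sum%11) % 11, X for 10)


Weighted sum: 281
281 mod 11 = 6

Check digit: 5


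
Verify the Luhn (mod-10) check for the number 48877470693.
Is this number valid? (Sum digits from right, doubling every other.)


Luhn sum = 64
64 mod 10 = 4

Invalid (Luhn sum mod 10 = 4)


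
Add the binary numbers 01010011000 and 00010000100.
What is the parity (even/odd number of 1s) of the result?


01010011000 = 664
00010000100 = 132
Sum = 796 = 1100011100
1s count = 5

odd parity (5 ones in 1100011100)


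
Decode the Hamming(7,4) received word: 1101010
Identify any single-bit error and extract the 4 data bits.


Syndrome = 1: error at position 1

Data: 0010 (corrected bit 1)


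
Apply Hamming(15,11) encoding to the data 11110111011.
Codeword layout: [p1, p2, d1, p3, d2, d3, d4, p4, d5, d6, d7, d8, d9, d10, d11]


Parity bits: p1=1, p2=1, p3=0, p4=1

111011110111011


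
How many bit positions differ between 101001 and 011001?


XOR: 110000
Count of 1s: 2

2


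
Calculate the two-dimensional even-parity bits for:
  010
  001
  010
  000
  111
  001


Row parities: 111011
Column parities: 111

Row P: 111011, Col P: 111, Corner: 1


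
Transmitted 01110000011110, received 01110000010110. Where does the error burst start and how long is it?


XOR: 00000000001000

Burst at position 10, length 1


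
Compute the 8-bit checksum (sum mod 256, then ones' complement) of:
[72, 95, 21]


Sum = 188 mod 256 = 188
Complement = 67

67


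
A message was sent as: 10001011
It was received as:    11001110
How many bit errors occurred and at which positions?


XOR: 01000101

3 error(s) at position(s): 1, 5, 7


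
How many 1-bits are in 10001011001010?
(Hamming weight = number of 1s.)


Counting 1s in 10001011001010

6


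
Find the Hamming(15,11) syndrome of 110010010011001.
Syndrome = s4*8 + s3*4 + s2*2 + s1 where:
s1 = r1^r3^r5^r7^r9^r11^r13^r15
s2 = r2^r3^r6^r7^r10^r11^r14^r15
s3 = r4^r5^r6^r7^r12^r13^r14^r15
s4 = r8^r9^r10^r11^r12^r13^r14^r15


s1=0, s2=1, s3=1, s4=0

Syndrome = 6 (error at position 6)


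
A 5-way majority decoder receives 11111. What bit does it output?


Ones: 5 out of 5
Threshold: 3

1 (5/5 voted 1)


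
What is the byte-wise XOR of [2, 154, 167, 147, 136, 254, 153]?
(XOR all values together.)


XOR chain: 2 ^ 154 ^ 167 ^ 147 ^ 136 ^ 254 ^ 153 = 67

67


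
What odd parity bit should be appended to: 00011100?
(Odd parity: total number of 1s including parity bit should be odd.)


Number of 1s in data: 3
Parity bit: 0

0


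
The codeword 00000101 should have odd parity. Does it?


Number of 1s: 2

No, parity error (2 ones)


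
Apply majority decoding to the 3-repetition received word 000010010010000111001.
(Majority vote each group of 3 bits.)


Groups: 000, 010, 010, 010, 000, 111, 001
Majority votes: 0000010

0000010


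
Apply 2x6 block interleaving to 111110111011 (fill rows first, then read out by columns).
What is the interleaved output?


Matrix:
  111110
  111011
Read columns: 111111101101

111111101101


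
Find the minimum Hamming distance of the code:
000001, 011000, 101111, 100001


Comparing all pairs, minimum distance: 1
Can detect 0 errors, correct 0 errors

1


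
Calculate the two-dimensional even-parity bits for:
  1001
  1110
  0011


Row parities: 010
Column parities: 0100

Row P: 010, Col P: 0100, Corner: 1


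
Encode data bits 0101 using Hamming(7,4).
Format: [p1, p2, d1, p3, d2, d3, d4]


Parity bits: p1=0, p2=1, p3=0

0100101


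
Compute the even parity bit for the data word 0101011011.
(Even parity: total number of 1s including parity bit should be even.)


Number of 1s in data: 6
Parity bit: 0

0


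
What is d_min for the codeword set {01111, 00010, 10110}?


Comparing all pairs, minimum distance: 2
Can detect 1 errors, correct 0 errors

2


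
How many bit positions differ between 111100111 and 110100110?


XOR: 001000001
Count of 1s: 2

2


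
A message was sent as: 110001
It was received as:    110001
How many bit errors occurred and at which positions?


XOR: 000000

0 errors (received matches sent)


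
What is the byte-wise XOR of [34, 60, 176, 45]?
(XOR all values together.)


XOR chain: 34 ^ 60 ^ 176 ^ 45 = 131

131


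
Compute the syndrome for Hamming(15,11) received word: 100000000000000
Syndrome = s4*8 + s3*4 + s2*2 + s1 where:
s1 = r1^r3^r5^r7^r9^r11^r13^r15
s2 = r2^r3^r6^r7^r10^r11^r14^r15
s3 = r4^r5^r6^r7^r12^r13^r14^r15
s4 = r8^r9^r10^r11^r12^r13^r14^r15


s1=1, s2=0, s3=0, s4=0

Syndrome = 1 (error at position 1)


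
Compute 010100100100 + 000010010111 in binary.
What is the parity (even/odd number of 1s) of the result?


010100100100 = 1316
000010010111 = 151
Sum = 1467 = 10110111011
1s count = 8

even parity (8 ones in 10110111011)


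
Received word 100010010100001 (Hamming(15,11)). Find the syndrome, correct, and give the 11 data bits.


Syndrome = 9: error at position 9

Data: 01001100001 (corrected bit 9)


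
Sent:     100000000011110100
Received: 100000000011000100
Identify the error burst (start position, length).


XOR: 000000000000110000

Burst at position 12, length 2


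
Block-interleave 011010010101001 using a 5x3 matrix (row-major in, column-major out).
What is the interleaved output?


Matrix:
  011
  010
  010
  101
  001
Read columns: 000101110010011

000101110010011


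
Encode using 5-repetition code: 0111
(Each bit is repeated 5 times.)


Each bit -> 5 copies

00000111111111111111


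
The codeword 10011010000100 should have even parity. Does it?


Number of 1s: 5

No, parity error (5 ones)


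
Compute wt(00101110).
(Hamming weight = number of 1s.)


Counting 1s in 00101110

4


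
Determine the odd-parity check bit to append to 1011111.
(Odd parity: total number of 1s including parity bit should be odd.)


Number of 1s in data: 6
Parity bit: 1

1


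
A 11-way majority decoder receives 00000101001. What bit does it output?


Ones: 3 out of 11
Threshold: 6

0 (3/11 voted 1)


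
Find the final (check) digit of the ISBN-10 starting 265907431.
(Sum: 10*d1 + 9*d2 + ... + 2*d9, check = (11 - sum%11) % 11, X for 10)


Weighted sum: 239
239 mod 11 = 8

Check digit: 3


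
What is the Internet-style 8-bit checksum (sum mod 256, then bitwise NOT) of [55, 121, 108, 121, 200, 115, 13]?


Sum = 733 mod 256 = 221
Complement = 34

34


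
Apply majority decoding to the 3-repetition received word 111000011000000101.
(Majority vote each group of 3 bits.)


Groups: 111, 000, 011, 000, 000, 101
Majority votes: 101001

101001


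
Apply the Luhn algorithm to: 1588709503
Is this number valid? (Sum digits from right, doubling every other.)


Luhn sum = 44
44 mod 10 = 4

Invalid (Luhn sum mod 10 = 4)


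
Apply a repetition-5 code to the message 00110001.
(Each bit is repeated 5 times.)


Each bit -> 5 copies

0000000000111111111100000000000000011111


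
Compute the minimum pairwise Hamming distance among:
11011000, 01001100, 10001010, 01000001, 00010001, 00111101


Comparing all pairs, minimum distance: 2
Can detect 1 errors, correct 0 errors

2


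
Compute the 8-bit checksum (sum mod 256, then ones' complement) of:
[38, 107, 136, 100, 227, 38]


Sum = 646 mod 256 = 134
Complement = 121

121


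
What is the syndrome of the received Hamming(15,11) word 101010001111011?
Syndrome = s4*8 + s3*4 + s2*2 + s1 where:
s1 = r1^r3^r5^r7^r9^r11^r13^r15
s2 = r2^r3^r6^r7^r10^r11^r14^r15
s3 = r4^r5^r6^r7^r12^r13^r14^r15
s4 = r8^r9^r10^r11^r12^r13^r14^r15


s1=0, s2=1, s3=0, s4=0

Syndrome = 2 (error at position 2)


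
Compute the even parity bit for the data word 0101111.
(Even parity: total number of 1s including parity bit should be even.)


Number of 1s in data: 5
Parity bit: 1

1


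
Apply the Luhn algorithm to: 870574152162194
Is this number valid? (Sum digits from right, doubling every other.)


Luhn sum = 59
59 mod 10 = 9

Invalid (Luhn sum mod 10 = 9)


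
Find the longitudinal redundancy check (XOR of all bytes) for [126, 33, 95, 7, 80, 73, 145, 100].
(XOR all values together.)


XOR chain: 126 ^ 33 ^ 95 ^ 7 ^ 80 ^ 73 ^ 145 ^ 100 = 235

235


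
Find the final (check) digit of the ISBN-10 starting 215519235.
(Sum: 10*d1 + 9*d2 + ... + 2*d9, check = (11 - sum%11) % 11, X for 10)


Weighted sum: 182
182 mod 11 = 6

Check digit: 5


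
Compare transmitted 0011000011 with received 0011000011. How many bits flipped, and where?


XOR: 0000000000

0 errors (received matches sent)


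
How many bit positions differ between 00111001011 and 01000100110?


XOR: 01111101101
Count of 1s: 8

8


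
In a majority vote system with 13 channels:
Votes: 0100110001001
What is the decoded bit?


Ones: 5 out of 13
Threshold: 7

0 (5/13 voted 1)


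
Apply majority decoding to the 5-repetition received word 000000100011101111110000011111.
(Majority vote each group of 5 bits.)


Groups: 00000, 01000, 11101, 11111, 00000, 11111
Majority votes: 001101

001101


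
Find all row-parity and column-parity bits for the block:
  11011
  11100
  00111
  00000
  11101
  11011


Row parities: 011000
Column parities: 00110

Row P: 011000, Col P: 00110, Corner: 0


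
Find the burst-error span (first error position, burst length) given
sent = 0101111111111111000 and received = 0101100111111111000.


XOR: 0000011000000000000

Burst at position 5, length 2


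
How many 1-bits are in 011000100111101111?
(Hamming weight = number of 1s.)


Counting 1s in 011000100111101111

11


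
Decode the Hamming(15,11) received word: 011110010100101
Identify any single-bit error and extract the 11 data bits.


Syndrome = 0: no error detected

Data: 11000100101 (no errors)


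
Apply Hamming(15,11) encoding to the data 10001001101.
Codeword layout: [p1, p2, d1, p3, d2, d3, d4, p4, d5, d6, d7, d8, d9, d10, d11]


Parity bits: p1=0, p2=0, p3=1, p4=0

001100001001101
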